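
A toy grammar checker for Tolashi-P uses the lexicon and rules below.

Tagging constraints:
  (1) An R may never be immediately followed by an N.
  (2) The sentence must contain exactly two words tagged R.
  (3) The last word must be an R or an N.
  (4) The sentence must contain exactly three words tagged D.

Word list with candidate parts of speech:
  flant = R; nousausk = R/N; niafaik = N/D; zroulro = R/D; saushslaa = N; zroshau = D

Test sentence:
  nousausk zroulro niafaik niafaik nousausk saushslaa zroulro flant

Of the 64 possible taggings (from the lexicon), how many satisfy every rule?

Candidates per position — 1:nousausk {R,N}; 2:zroulro {R,D}; 3:niafaik {N,D}; 4:niafaik {N,D}; 5:nousausk {R,N}; 6:saushslaa {N}; 7:zroulro {R,D}; 8:flant {R}.
There are 64 candidate sequences in total.
The sequences that satisfy every rule: R D N D N N D R; R D D N N N D R; N R D D N N D R; N D D D N N R R.
Count = 4.

4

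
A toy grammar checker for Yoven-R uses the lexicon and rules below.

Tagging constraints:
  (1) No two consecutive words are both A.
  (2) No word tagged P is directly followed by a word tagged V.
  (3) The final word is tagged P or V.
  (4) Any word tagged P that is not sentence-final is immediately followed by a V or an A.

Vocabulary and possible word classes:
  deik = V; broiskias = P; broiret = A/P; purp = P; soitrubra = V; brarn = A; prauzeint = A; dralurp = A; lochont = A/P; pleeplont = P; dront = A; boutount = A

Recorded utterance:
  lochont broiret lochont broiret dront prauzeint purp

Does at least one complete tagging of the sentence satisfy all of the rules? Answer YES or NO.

NO

Candidates per position — 1:lochont {A,P}; 2:broiret {A,P}; 3:lochont {A,P}; 4:broiret {A,P}; 5:dront {A}; 6:prauzeint {A}; 7:purp {P}.
Rule 1 cannot be satisfied by any choice of tags from the lexicon.
So there is no consistent tagging.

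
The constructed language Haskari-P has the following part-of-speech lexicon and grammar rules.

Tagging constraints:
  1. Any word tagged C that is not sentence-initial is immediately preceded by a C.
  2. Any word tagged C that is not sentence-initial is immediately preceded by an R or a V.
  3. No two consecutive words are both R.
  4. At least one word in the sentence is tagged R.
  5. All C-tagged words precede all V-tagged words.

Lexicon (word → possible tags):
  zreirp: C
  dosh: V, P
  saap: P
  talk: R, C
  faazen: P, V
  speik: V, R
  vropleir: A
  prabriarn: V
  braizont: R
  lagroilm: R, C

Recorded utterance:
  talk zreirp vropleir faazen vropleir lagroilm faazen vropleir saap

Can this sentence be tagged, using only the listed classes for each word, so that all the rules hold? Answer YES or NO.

Candidates per position — 1:talk {R,C}; 2:zreirp {C}; 3:vropleir {A}; 4:faazen {P,V}; 5:vropleir {A}; 6:lagroilm {R,C}; 7:faazen {P,V}; 8:vropleir {A}; 9:saap {P}.
Every candidate sequence violates at least one rule; no consistent tagging exists.

NO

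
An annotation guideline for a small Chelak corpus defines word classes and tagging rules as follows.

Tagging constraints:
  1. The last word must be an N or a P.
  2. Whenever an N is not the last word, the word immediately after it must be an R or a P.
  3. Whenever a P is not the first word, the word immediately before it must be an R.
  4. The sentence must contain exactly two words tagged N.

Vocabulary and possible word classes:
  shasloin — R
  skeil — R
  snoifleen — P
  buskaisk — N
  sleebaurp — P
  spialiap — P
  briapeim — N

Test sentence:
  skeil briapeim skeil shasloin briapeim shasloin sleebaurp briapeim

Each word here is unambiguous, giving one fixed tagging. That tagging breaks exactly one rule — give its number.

4

Fixed tagging: R N R R N R P N.
Applying the rules: R1 pass, R2 pass, R3 pass, R4 fail.
Only rule 4 fails.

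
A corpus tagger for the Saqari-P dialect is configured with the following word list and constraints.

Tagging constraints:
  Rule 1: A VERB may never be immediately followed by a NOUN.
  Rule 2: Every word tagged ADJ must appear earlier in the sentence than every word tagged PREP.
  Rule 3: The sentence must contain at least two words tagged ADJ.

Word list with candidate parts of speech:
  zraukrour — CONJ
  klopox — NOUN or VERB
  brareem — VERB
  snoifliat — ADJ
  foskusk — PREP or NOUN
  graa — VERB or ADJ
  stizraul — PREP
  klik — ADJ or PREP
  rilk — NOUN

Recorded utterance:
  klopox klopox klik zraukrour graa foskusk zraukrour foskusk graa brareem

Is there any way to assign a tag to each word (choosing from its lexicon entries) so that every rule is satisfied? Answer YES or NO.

Candidates per position — 1:klopox {NOUN,VERB}; 2:klopox {NOUN,VERB}; 3:klik {ADJ,PREP}; 4:zraukrour {CONJ}; 5:graa {VERB,ADJ}; 6:foskusk {PREP,NOUN}; 7:zraukrour {CONJ}; 8:foskusk {PREP,NOUN}; 9:graa {VERB,ADJ}; 10:brareem {VERB}.
One satisfying assignment: NOUN VERB ADJ CONJ ADJ PREP CONJ PREP VERB VERB.
Check: rule 1 ✓; rule 2 ✓; rule 3 ✓.

YES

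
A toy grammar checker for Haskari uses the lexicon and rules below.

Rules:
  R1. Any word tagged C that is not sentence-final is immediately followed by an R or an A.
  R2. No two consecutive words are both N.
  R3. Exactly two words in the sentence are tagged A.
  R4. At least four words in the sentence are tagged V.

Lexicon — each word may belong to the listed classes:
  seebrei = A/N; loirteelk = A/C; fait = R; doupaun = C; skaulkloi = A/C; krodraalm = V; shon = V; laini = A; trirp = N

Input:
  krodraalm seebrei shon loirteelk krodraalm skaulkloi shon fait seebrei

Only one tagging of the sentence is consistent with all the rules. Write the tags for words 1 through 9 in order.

Candidates per position — 1:krodraalm {V}; 2:seebrei {A,N}; 3:shon {V}; 4:loirteelk {A,C}; 5:krodraalm {V}; 6:skaulkloi {A,C}; 7:shon {V}; 8:fait {R}; 9:seebrei {A,N}.
At position 4, choosing C makes rule 1 impossible to satisfy; hence A.
At position 6, choosing C makes rule 1 impossible to satisfy; hence A.
At position 9, choosing A makes rule 3 impossible to satisfy; hence N.
At position 2, choosing A makes rule 3 impossible to satisfy; hence N.
The unique satisfying tagging is: V N V A V A V R N.
Check: rule 1 satisfied; rule 2 satisfied; rule 3 satisfied; rule 4 satisfied.

V N V A V A V R N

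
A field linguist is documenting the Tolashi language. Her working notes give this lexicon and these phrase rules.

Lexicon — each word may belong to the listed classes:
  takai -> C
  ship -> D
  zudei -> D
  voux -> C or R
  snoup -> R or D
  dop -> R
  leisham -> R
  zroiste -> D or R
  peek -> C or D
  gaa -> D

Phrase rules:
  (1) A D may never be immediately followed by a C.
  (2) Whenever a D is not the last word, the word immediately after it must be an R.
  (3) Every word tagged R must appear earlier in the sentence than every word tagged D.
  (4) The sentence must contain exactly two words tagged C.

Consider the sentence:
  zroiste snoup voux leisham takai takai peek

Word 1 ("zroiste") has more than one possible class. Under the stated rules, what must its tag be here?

Candidates per position — 1:zroiste {D,R}; 2:snoup {R,D}; 3:voux {C,R}; 4:leisham {R}; 5:takai {C}; 6:takai {C}; 7:peek {C,D}.
Position 1: tagging it D would leave rule 3 unsatisfiable, so it must be R.
Position 2: tagging it D would leave rule 3 unsatisfiable, so it must be R.
Position 3: tagging it C would leave rule 4 unsatisfiable, so it must be R.
Position 7: tagging it C would leave rule 4 unsatisfiable, so it must be D.
So the tagging must be: R R R R C C D.
Checking: rule 1 satisfied; rule 2 satisfied; rule 3 satisfied; rule 4 satisfied.

R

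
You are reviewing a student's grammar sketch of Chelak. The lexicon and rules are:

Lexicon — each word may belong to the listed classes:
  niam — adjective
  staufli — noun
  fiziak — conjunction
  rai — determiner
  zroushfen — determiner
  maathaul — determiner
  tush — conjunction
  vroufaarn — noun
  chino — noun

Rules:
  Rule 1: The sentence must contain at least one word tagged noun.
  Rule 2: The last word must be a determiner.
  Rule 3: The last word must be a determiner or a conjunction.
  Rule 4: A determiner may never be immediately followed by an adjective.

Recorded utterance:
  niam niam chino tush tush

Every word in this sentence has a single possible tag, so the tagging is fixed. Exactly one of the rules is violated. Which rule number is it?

Fixed tagging: adjective adjective noun conjunction conjunction.
Checking each rule: R1 ✓, R2 ✗, R3 ✓, R4 ✓.
Only rule 2 fails.

2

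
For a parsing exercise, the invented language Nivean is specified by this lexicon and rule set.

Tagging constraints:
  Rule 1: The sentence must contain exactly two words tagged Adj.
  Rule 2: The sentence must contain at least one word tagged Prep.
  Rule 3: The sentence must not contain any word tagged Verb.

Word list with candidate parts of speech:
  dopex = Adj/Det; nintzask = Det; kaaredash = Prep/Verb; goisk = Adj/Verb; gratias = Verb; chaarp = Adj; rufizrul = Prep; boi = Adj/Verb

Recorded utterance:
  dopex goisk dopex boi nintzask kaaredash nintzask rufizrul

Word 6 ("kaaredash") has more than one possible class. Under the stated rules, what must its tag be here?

Prep

Candidates per position — 1:dopex {Adj,Det}; 2:goisk {Adj,Verb}; 3:dopex {Adj,Det}; 4:boi {Adj,Verb}; 5:nintzask {Det}; 6:kaaredash {Prep,Verb}; 7:nintzask {Det}; 8:rufizrul {Prep}.
At position 2, choosing Verb makes rule 3 impossible to satisfy; hence Adj.
At position 4, choosing Verb makes rule 3 impossible to satisfy; hence Adj.
At position 6, choosing Verb makes rule 3 impossible to satisfy; hence Prep.
At position 1, choosing Adj makes rule 1 impossible to satisfy; hence Det.
At position 3, choosing Adj makes rule 1 impossible to satisfy; hence Det.
The only consistent sequence is: Det Adj Det Adj Det Prep Det Prep.
Verifying each rule — rule 1 holds; rule 2 holds; rule 3 holds.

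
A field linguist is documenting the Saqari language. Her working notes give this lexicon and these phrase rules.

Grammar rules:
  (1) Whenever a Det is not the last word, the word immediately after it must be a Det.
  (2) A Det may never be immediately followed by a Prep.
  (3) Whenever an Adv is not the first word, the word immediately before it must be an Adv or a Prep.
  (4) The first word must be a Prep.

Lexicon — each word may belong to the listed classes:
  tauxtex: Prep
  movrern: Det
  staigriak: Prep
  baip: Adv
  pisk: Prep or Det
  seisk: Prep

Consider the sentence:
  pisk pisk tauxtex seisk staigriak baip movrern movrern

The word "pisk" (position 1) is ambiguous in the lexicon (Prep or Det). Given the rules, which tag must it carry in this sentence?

Candidates per position — 1:pisk {Prep,Det}; 2:pisk {Prep,Det}; 3:tauxtex {Prep}; 4:seisk {Prep}; 5:staigriak {Prep}; 6:baip {Adv}; 7:movrern {Det}; 8:movrern {Det}.
At position 1, choosing Det makes rule 1 impossible to satisfy; hence Prep.
At position 2, choosing Det makes rule 1 impossible to satisfy; hence Prep.
The unique satisfying tagging is: Prep Prep Prep Prep Prep Adv Det Det.
Checking: rule 1 ok; rule 2 ok; rule 3 ok; rule 4 ok.

Prep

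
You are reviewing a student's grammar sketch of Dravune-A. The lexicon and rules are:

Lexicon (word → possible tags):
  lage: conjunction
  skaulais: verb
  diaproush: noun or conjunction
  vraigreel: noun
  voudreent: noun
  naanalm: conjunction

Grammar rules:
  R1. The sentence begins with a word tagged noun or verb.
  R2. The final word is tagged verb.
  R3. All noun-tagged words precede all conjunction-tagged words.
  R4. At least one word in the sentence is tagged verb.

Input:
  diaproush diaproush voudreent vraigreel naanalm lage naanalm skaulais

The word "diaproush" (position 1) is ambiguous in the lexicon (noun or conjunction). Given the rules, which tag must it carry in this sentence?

Candidates per position — 1:diaproush {noun,conjunction}; 2:diaproush {noun,conjunction}; 3:voudreent {noun}; 4:vraigreel {noun}; 5:naanalm {conjunction}; 6:lage {conjunction}; 7:naanalm {conjunction}; 8:skaulais {verb}.
Position 1: conjunction is ruled out by rule 1; that leaves noun.
Position 2: conjunction is ruled out by rule 3; that leaves noun.
That leaves exactly one tagging: noun noun noun noun conjunction conjunction conjunction verb.
Check: rule 1 ok; rule 2 ok; rule 3 ok; rule 4 ok.

noun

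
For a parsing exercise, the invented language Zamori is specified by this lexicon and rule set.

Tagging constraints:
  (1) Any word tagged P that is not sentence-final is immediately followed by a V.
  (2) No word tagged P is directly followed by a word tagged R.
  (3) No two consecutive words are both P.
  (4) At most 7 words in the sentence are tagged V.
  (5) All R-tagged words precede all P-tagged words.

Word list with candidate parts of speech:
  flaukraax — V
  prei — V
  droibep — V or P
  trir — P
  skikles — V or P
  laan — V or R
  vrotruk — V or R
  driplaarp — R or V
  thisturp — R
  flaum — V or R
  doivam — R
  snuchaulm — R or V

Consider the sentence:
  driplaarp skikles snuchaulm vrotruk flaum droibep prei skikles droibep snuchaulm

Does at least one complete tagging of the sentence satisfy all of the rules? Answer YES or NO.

Candidates per position — 1:driplaarp {R,V}; 2:skikles {V,P}; 3:snuchaulm {R,V}; 4:vrotruk {V,R}; 5:flaum {V,R}; 6:droibep {V,P}; 7:prei {V}; 8:skikles {V,P}; 9:droibep {V,P}; 10:snuchaulm {R,V}.
One satisfying assignment: R V R V V P V V P V.
Check: rule 1 satisfied; rule 2 satisfied; rule 3 satisfied; rule 4 satisfied; rule 5 satisfied.

YES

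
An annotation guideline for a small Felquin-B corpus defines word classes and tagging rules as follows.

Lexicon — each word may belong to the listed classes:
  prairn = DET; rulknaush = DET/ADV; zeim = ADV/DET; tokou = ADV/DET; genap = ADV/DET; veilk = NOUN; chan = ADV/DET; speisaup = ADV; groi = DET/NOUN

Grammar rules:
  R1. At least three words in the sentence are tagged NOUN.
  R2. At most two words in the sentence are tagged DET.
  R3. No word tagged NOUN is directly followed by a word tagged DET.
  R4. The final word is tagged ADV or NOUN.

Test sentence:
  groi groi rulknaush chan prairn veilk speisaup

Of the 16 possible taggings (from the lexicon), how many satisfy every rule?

2

Candidates per position — 1:groi {DET,NOUN}; 2:groi {DET,NOUN}; 3:rulknaush {DET,ADV}; 4:chan {ADV,DET}; 5:prairn {DET}; 6:veilk {NOUN}; 7:speisaup {ADV}.
There are 16 candidate sequences in total.
The sequences that satisfy every rule: NOUN NOUN ADV ADV DET NOUN ADV; NOUN NOUN ADV DET DET NOUN ADV.
Count = 2.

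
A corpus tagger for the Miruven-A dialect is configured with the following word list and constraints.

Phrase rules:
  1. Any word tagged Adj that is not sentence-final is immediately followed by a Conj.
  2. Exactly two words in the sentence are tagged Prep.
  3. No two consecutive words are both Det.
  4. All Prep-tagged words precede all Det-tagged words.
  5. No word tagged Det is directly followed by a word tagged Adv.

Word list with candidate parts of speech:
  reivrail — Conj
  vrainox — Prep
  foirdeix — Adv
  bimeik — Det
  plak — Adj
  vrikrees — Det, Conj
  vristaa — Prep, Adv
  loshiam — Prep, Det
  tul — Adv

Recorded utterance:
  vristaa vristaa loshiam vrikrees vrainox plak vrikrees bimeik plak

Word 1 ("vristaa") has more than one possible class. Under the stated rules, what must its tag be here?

Candidates per position — 1:vristaa {Prep,Adv}; 2:vristaa {Prep,Adv}; 3:loshiam {Prep,Det}; 4:vrikrees {Det,Conj}; 5:vrainox {Prep}; 6:plak {Adj}; 7:vrikrees {Det,Conj}; 8:bimeik {Det}; 9:plak {Adj}.
If word 3 were Det, no tagging could satisfy rule 4; so word 3 is Prep.
If word 4 were Det, no tagging could satisfy rule 4; so word 4 is Conj.
If word 7 were Det, no tagging could satisfy rule 1; so word 7 is Conj.
If word 1 were Prep, no tagging could satisfy rule 2; so word 1 is Adv.
If word 2 were Prep, no tagging could satisfy rule 2; so word 2 is Adv.
The only consistent sequence is: Adv Adv Prep Conj Prep Adj Conj Det Adj.
Verifying each rule — rule 1 ✓; rule 2 ✓; rule 3 ✓; rule 4 ✓; rule 5 ✓.

Adv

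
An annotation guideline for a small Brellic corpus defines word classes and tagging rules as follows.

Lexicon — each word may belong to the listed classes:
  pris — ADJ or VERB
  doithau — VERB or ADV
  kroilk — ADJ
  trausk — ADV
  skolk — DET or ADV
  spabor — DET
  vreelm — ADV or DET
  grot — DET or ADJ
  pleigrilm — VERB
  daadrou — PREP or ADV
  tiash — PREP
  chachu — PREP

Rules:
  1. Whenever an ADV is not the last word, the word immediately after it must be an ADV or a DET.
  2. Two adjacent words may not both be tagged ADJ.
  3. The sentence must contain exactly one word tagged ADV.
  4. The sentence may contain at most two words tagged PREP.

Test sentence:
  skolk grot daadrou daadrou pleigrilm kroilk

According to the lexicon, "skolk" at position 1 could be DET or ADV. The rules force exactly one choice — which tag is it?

ADV

Candidates per position — 1:skolk {DET,ADV}; 2:grot {DET,ADJ}; 3:daadrou {PREP,ADV}; 4:daadrou {PREP,ADV}; 5:pleigrilm {VERB}; 6:kroilk {ADJ}.
Word 3 cannot be ADV — rule 1 would then fail for every completion. It is PREP.
Word 4 cannot be ADV — rule 1 would then fail for every completion. It is PREP.
Word 1 cannot be DET — rule 3 would then fail for every completion. It is ADV.
Word 2 cannot be ADJ — rule 1 would then fail for every completion. It is DET.
So the tagging must be: ADV DET PREP PREP VERB ADJ.
Verifying each rule — rule 1 holds; rule 2 holds; rule 3 holds; rule 4 holds.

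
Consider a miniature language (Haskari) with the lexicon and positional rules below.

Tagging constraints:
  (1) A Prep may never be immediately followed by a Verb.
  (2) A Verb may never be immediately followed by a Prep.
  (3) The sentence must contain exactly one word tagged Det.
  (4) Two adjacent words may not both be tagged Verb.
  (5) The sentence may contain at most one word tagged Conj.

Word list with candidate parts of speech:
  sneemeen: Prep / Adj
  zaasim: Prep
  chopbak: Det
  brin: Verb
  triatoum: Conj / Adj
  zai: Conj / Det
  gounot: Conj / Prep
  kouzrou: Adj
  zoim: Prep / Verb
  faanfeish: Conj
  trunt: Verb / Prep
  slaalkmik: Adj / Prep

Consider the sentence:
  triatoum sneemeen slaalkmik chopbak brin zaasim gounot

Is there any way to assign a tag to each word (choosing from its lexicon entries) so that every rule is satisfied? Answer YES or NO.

NO

Candidates per position — 1:triatoum {Conj,Adj}; 2:sneemeen {Prep,Adj}; 3:slaalkmik {Adj,Prep}; 4:chopbak {Det}; 5:brin {Verb}; 6:zaasim {Prep}; 7:gounot {Conj,Prep}.
Rule 2 cannot be satisfied by any choice of tags from the lexicon.
So there is no consistent tagging.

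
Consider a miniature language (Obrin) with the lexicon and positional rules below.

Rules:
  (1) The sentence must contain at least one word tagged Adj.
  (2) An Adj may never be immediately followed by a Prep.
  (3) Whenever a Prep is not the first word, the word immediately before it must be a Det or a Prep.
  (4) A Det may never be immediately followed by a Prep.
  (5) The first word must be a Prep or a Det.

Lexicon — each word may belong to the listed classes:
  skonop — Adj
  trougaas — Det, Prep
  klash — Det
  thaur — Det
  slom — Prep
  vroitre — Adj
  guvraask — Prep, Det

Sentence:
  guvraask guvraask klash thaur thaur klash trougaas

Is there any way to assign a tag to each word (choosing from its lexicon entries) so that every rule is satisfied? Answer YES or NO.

Candidates per position — 1:guvraask {Prep,Det}; 2:guvraask {Prep,Det}; 3:klash {Det}; 4:thaur {Det}; 5:thaur {Det}; 6:klash {Det}; 7:trougaas {Det,Prep}.
Rule 1 cannot be satisfied by any choice of tags from the lexicon.
So there is no consistent tagging.

NO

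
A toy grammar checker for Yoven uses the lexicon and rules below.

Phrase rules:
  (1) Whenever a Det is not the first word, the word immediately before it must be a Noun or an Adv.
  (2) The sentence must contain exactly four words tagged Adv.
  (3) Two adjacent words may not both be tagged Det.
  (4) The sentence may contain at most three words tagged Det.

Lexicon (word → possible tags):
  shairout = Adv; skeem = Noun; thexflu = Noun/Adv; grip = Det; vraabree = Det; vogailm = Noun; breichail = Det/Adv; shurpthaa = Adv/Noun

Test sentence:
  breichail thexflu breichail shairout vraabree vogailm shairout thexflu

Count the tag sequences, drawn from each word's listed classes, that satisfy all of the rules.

6

Candidates per position — 1:breichail {Det,Adv}; 2:thexflu {Noun,Adv}; 3:breichail {Det,Adv}; 4:shairout {Adv}; 5:vraabree {Det}; 6:vogailm {Noun}; 7:shairout {Adv}; 8:thexflu {Noun,Adv}.
There are 16 candidate sequences in total.
Checking each against the rules leaves 6 sequences.
Count = 6.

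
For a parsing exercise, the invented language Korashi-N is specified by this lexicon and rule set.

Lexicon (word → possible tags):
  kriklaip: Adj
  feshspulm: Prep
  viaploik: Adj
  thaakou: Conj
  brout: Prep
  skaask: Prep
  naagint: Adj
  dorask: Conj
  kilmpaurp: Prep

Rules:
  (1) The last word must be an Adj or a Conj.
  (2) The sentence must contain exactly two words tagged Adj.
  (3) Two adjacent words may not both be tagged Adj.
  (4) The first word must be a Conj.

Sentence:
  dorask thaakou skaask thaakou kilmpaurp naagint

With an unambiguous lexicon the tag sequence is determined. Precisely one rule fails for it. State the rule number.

Fixed tagging: Conj Conj Prep Conj Prep Adj.
Checking each rule: R1 ✓, R2 ✗, R3 ✓, R4 ✓.
Only rule 2 fails.

2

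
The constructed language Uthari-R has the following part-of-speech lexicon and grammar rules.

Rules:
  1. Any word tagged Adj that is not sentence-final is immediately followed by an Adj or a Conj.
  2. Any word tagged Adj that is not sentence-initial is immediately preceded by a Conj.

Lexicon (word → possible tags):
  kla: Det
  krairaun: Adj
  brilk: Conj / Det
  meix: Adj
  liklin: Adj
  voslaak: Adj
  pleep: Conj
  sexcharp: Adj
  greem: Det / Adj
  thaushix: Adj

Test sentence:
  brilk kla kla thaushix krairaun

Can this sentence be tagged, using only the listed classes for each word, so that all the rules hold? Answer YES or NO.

Candidates per position — 1:brilk {Conj,Det}; 2:kla {Det}; 3:kla {Det}; 4:thaushix {Adj}; 5:krairaun {Adj}.
Rule 2 cannot be satisfied by any choice of tags from the lexicon.
So there is no consistent tagging.

NO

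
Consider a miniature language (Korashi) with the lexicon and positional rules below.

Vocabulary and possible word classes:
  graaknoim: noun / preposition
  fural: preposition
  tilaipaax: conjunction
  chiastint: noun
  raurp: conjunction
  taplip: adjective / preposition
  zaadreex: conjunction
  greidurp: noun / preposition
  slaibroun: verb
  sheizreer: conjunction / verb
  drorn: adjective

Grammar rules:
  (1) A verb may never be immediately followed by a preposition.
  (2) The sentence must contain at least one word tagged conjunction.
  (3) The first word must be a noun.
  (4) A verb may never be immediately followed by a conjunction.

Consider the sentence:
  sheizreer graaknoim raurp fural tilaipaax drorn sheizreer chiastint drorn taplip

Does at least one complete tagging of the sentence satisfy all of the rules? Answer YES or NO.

Candidates per position — 1:sheizreer {conjunction,verb}; 2:graaknoim {noun,preposition}; 3:raurp {conjunction}; 4:fural {preposition}; 5:tilaipaax {conjunction}; 6:drorn {adjective}; 7:sheizreer {conjunction,verb}; 8:chiastint {noun}; 9:drorn {adjective}; 10:taplip {adjective,preposition}.
Rule 3 cannot be satisfied by any choice of tags from the lexicon.
So there is no consistent tagging.

NO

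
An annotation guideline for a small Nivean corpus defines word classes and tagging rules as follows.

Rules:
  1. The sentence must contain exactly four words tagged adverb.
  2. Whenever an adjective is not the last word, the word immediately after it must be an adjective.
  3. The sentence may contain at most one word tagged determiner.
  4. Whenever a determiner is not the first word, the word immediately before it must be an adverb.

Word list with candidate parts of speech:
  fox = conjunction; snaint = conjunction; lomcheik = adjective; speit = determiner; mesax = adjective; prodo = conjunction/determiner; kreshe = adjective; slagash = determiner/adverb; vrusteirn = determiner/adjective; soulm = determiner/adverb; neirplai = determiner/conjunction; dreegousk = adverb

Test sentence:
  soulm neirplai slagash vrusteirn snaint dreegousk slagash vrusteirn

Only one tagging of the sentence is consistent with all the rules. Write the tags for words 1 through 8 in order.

Candidates per position — 1:soulm {determiner,adverb}; 2:neirplai {determiner,conjunction}; 3:slagash {determiner,adverb}; 4:vrusteirn {determiner,adjective}; 5:snaint {conjunction}; 6:dreegousk {adverb}; 7:slagash {determiner,adverb}; 8:vrusteirn {determiner,adjective}.
Position 1: determiner is ruled out by rule 1; that leaves adverb.
Position 3: determiner is ruled out by rule 1; that leaves adverb.
Position 4: adjective is ruled out by rule 2; that leaves determiner.
Position 7: determiner is ruled out by rule 1; that leaves adverb.
Position 8: determiner is ruled out by rule 3; that leaves adjective.
Position 2: determiner is ruled out by rule 3; that leaves conjunction.
So the tagging must be: adverb conjunction adverb determiner conjunction adverb adverb adjective.
Checking: rule 1 holds; rule 2 holds; rule 3 holds; rule 4 holds.

adverb conjunction adverb determiner conjunction adverb adverb adjective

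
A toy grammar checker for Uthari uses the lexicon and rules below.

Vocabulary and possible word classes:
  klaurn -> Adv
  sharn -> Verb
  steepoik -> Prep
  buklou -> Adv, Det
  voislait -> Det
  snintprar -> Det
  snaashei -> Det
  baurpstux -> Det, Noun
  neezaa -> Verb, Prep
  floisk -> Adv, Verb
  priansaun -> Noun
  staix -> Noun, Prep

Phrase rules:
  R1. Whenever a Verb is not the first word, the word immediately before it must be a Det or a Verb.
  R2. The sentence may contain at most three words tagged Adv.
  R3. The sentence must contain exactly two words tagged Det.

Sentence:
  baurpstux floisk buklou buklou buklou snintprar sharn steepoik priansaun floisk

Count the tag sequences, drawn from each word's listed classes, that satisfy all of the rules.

Candidates per position — 1:baurpstux {Det,Noun}; 2:floisk {Adv,Verb}; 3:buklou {Adv,Det}; 4:buklou {Adv,Det}; 5:buklou {Adv,Det}; 6:snintprar {Det}; 7:sharn {Verb}; 8:steepoik {Prep}; 9:priansaun {Noun}; 10:floisk {Adv,Verb}.
There are 64 candidate sequences in total.
Every candidate sequence violates at least one rule; no consistent tagging exists.
Count = 0.

0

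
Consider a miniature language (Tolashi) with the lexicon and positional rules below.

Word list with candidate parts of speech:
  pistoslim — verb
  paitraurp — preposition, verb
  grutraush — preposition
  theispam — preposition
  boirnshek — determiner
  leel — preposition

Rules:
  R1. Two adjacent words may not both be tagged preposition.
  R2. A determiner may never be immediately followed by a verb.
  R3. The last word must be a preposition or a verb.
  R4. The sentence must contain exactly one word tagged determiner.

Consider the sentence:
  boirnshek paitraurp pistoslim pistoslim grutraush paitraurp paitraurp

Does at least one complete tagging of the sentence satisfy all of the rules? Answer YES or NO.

Candidates per position — 1:boirnshek {determiner}; 2:paitraurp {preposition,verb}; 3:pistoslim {verb}; 4:pistoslim {verb}; 5:grutraush {preposition}; 6:paitraurp {preposition,verb}; 7:paitraurp {preposition,verb}.
One satisfying assignment: determiner preposition verb verb preposition verb preposition.
Checking: rule 1 ✓; rule 2 ✓; rule 3 ✓; rule 4 ✓.

YES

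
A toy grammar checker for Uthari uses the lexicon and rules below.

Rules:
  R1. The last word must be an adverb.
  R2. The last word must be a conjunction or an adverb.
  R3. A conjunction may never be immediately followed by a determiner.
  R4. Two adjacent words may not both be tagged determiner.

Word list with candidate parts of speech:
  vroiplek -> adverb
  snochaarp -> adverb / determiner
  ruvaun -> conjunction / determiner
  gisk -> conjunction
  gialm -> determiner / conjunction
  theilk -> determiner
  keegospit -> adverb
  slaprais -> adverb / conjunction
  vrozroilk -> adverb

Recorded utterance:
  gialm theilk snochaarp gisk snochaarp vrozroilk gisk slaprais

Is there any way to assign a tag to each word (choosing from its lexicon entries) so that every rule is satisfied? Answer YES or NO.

Candidates per position — 1:gialm {determiner,conjunction}; 2:theilk {determiner}; 3:snochaarp {adverb,determiner}; 4:gisk {conjunction}; 5:snochaarp {adverb,determiner}; 6:vrozroilk {adverb}; 7:gisk {conjunction}; 8:slaprais {adverb,conjunction}.
Every candidate sequence violates at least one rule; no consistent tagging exists.

NO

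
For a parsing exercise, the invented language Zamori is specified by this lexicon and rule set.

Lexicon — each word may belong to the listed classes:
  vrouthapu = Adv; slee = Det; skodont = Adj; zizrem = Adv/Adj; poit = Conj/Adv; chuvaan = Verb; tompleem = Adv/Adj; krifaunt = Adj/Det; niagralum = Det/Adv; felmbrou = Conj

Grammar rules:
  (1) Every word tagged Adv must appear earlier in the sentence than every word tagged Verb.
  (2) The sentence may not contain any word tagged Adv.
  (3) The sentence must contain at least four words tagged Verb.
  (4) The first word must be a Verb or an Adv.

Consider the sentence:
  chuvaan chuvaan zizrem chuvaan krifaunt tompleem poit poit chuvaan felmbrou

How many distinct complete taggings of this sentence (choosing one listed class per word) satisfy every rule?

2

Candidates per position — 1:chuvaan {Verb}; 2:chuvaan {Verb}; 3:zizrem {Adv,Adj}; 4:chuvaan {Verb}; 5:krifaunt {Adj,Det}; 6:tompleem {Adv,Adj}; 7:poit {Conj,Adv}; 8:poit {Conj,Adv}; 9:chuvaan {Verb}; 10:felmbrou {Conj}.
There are 32 candidate sequences in total.
The sequences that satisfy every rule: Verb Verb Adj Verb Adj Adj Conj Conj Verb Conj; Verb Verb Adj Verb Det Adj Conj Conj Verb Conj.
Count = 2.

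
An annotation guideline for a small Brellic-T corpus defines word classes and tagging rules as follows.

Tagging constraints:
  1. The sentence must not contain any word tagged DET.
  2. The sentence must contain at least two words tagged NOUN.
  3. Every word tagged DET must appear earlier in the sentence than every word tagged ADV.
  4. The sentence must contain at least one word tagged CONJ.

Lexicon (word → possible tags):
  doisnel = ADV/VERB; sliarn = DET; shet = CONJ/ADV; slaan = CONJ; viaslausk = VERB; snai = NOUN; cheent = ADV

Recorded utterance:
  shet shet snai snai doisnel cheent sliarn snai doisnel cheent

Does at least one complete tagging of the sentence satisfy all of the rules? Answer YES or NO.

NO

Candidates per position — 1:shet {CONJ,ADV}; 2:shet {CONJ,ADV}; 3:snai {NOUN}; 4:snai {NOUN}; 5:doisnel {ADV,VERB}; 6:cheent {ADV}; 7:sliarn {DET}; 8:snai {NOUN}; 9:doisnel {ADV,VERB}; 10:cheent {ADV}.
Rule 1 cannot be satisfied by any choice of tags from the lexicon.
So there is no consistent tagging.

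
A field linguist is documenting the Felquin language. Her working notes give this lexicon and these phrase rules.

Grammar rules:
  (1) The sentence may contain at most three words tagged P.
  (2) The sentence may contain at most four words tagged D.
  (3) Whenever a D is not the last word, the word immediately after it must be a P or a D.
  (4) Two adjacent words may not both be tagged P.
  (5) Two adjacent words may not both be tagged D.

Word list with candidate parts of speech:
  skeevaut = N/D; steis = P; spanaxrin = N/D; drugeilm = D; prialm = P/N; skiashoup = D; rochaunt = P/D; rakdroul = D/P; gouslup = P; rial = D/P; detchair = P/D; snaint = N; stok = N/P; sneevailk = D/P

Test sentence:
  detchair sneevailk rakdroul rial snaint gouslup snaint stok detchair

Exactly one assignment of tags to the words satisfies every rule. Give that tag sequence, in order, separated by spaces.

Candidates per position — 1:detchair {P,D}; 2:sneevailk {D,P}; 3:rakdroul {D,P}; 4:rial {D,P}; 5:snaint {N}; 6:gouslup {P}; 7:snaint {N}; 8:stok {N,P}; 9:detchair {P,D}.
Word 4 cannot be D — rule 3 would then fail for every completion. It is P.
Word 3 cannot be P — rule 4 would then fail for every completion. It is D.
Word 2 cannot be D — rule 5 would then fail for every completion. It is P.
Word 8 cannot be P — rule 1 would then fail for every completion. It is N.
Word 9 cannot be P — rule 1 would then fail for every completion. It is D.
Word 1 cannot be P — rule 1 would then fail for every completion. It is D.
The only consistent sequence is: D P D P N P N N D.
Check: rule 1 ✓; rule 2 ✓; rule 3 ✓; rule 4 ✓; rule 5 ✓.

D P D P N P N N D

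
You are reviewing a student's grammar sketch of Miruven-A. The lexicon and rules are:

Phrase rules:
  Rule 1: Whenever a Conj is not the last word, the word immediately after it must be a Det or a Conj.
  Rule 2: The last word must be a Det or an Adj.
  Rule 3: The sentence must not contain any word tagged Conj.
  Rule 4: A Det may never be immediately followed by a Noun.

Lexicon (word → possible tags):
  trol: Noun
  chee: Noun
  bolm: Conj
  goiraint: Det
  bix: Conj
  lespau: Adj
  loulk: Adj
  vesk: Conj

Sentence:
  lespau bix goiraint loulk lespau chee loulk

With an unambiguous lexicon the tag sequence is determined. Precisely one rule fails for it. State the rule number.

Fixed tagging: Adj Conj Det Adj Adj Noun Adj.
Applying the rules: R1 pass, R2 pass, R3 fail, R4 pass.
Only rule 3 fails.

3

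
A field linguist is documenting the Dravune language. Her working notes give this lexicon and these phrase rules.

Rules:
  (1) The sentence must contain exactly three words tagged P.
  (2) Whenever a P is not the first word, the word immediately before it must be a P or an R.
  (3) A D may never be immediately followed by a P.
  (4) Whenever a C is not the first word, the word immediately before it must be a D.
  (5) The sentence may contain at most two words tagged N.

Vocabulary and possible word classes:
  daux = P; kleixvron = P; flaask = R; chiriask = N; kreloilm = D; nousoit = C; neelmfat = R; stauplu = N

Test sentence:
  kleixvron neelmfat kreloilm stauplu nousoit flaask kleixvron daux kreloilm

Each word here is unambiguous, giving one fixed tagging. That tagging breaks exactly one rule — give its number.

4

Fixed tagging: P R D N C R P P D.
Applying the rules: R1 pass, R2 pass, R3 pass, R4 fail, R5 pass.
Only rule 4 fails.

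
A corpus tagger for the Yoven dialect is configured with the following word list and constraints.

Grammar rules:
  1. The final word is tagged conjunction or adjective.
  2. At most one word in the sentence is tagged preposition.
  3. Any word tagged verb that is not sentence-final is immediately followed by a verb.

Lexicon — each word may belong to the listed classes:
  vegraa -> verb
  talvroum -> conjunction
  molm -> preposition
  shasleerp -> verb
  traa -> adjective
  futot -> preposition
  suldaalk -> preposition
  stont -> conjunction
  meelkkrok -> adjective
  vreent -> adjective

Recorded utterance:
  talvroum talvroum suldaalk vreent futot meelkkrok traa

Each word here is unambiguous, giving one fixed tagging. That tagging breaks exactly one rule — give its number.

2

Fixed tagging: conjunction conjunction preposition adjective preposition adjective adjective.
Applying the rules: R1 pass, R2 fail, R3 pass.
Only rule 2 fails.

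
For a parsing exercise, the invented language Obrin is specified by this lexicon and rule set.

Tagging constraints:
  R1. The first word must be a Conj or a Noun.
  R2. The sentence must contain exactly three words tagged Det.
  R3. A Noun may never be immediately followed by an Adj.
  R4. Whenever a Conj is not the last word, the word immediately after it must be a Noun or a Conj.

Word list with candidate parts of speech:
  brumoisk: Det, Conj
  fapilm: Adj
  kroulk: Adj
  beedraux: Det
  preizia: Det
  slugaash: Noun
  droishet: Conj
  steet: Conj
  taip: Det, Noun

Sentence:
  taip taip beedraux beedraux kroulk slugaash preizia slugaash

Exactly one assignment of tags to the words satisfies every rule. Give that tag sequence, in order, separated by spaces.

Candidates per position — 1:taip {Det,Noun}; 2:taip {Det,Noun}; 3:beedraux {Det}; 4:beedraux {Det}; 5:kroulk {Adj}; 6:slugaash {Noun}; 7:preizia {Det}; 8:slugaash {Noun}.
At position 1, choosing Det makes rule 1 impossible to satisfy; hence Noun.
At position 2, choosing Det makes rule 2 impossible to satisfy; hence Noun.
The unique satisfying tagging is: Noun Noun Det Det Adj Noun Det Noun.
Checking: rule 1 satisfied; rule 2 satisfied; rule 3 satisfied; rule 4 satisfied.

Noun Noun Det Det Adj Noun Det Noun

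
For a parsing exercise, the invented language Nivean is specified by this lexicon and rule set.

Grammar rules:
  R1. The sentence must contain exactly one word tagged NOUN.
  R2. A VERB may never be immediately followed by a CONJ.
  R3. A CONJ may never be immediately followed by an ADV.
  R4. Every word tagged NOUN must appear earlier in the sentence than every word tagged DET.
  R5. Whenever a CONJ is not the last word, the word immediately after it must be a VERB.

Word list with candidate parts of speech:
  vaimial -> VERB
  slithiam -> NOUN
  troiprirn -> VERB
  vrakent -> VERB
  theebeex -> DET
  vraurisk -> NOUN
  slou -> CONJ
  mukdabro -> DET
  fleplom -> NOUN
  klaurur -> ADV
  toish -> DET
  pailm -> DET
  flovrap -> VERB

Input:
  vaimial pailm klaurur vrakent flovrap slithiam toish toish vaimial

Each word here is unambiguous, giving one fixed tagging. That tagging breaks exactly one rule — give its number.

Fixed tagging: VERB DET ADV VERB VERB NOUN DET DET VERB.
Rule check: R1 ok, R2 ok, R3 ok, R4 fails, R5 ok.
Only rule 4 fails.

4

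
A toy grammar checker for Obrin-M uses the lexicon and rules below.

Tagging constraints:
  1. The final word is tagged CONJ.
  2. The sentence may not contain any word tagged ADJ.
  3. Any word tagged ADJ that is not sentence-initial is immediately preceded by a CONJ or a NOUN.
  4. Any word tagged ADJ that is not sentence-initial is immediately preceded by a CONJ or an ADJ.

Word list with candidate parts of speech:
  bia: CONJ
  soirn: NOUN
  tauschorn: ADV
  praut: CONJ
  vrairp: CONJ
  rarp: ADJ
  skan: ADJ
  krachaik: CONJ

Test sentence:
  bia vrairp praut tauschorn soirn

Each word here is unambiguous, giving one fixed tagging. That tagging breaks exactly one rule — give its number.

Fixed tagging: CONJ CONJ CONJ ADV NOUN.
Checking each rule: R1 violated, R2 holds, R3 holds, R4 holds.
Only rule 1 fails.

1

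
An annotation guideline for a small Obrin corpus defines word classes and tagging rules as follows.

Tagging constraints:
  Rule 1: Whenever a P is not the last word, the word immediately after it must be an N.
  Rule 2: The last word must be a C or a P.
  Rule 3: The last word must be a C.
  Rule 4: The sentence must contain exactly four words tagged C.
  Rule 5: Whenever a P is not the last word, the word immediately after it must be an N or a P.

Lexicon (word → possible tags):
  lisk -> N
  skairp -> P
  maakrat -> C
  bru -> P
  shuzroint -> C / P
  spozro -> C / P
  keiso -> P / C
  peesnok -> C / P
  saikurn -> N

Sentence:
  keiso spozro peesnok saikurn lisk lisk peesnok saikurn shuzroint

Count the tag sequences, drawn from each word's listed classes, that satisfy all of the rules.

2

Candidates per position — 1:keiso {P,C}; 2:spozro {C,P}; 3:peesnok {C,P}; 4:saikurn {N}; 5:lisk {N}; 6:lisk {N}; 7:peesnok {C,P}; 8:saikurn {N}; 9:shuzroint {C,P}.
There are 32 candidate sequences in total.
The sequences that satisfy every rule: C C C N N N P N C; C C P N N N C N C.
Count = 2.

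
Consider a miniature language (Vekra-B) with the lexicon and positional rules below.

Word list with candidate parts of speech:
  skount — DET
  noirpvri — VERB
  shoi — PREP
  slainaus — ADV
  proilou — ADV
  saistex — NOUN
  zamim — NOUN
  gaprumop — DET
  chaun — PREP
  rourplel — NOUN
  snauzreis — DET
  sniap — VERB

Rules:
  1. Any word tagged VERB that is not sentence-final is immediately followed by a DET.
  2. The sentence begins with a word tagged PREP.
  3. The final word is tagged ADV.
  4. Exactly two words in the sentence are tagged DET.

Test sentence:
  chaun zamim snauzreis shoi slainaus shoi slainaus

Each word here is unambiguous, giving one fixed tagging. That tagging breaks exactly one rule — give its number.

Fixed tagging: PREP NOUN DET PREP ADV PREP ADV.
Applying the rules: R1 pass, R2 pass, R3 pass, R4 fail.
Only rule 4 fails.

4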